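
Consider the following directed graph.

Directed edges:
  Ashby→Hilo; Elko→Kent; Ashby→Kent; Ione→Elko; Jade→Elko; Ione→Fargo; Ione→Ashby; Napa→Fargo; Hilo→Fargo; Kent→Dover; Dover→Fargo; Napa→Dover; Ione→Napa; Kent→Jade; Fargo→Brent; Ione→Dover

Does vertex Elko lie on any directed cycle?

Yes

Elko is on a cycle iff Elko can reach itself via ≥1 edge.
Elko → Kent → Jade → Elko — yes.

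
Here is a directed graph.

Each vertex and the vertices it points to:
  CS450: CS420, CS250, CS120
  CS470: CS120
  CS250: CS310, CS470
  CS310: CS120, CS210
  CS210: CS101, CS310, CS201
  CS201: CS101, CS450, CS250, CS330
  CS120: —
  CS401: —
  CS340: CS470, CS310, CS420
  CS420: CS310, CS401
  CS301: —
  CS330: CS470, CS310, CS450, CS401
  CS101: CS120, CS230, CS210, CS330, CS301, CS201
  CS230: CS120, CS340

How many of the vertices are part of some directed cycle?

A vertex is on a directed cycle iff it belongs to a strongly connected component of size ≥ 2 (or has a self-loop).
The vertices on cycles are {CS101, CS201, CS210, CS230, CS250, CS310, CS330, CS340, CS420, CS450} — 10 in total.

10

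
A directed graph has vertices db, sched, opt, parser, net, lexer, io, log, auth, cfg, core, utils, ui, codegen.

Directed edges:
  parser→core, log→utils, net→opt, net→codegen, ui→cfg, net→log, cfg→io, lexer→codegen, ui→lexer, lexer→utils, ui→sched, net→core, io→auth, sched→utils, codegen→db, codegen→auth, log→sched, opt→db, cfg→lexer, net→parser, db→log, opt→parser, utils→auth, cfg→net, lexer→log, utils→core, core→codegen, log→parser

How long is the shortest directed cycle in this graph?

5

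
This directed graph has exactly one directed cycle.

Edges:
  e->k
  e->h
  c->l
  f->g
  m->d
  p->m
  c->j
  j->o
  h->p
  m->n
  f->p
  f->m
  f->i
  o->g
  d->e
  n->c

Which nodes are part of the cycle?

d, e, h, m, p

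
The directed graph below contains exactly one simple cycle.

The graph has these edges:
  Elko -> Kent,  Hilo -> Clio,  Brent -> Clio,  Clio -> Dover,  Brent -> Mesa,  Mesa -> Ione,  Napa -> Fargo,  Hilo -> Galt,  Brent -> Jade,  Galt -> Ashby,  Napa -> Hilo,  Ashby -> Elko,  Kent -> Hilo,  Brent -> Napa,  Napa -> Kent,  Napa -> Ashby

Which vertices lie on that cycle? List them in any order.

DFS with gray/black marking from Hilo:
Hilo gray
  Galt gray
    Ashby gray
      Elko gray
        Kent gray
          Kent→Hilo: Hilo is gray → back edge
Back edge closes the cycle Hilo → Galt → Ashby → Elko → Kent → Hilo; its vertices are {Elko, Galt, Hilo, Kent, Ashby}.

Elko, Galt, Hilo, Kent, Ashby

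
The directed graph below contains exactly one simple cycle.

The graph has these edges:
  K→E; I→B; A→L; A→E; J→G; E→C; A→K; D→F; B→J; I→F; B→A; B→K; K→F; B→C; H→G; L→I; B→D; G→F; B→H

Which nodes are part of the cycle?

A, B, I, L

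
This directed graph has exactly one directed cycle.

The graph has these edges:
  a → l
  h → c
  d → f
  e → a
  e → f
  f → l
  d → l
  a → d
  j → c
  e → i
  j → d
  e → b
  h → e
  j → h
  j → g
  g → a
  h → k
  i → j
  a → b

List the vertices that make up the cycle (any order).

e, h, i, j

DFS with gray/black marking from j:
j gray
  d gray
    f gray
      l gray
      l black
    f black
    d→l: l black — skip
  d black
  c gray
  c black
  g gray
    a gray
      a→l: l black — skip
      a→d: d black — skip
      b gray
      b black
    a black
  g black
  h gray
    h→c: c black — skip
    e gray
      e→a: a black — skip
      i gray
        i→j: j is gray → back edge
Back edge closes the cycle j → h → e → i → j; its vertices are {e, h, i, j}.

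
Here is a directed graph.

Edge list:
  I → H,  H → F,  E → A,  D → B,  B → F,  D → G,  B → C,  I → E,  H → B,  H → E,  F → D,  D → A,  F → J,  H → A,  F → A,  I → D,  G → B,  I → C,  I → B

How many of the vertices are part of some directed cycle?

A vertex is on a directed cycle iff it belongs to a strongly connected component of size ≥ 2 (or has a self-loop).
The vertices on cycles are {B, D, F, G} — 4 in total.

4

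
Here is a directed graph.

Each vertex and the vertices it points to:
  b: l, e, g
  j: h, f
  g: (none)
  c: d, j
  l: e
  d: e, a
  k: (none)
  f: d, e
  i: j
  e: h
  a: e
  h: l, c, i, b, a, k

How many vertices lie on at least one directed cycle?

10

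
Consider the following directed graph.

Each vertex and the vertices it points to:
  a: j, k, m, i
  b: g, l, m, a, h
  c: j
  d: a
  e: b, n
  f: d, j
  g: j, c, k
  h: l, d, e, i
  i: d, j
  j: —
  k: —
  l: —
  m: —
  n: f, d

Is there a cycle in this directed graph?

Yes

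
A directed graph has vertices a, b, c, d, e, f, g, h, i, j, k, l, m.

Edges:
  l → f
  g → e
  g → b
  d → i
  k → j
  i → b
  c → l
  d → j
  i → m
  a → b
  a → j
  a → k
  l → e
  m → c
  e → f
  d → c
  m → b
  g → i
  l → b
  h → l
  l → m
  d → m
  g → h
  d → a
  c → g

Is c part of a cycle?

c is on a cycle iff c can reach itself via ≥1 edge.
c → l → m → c — yes.

Yes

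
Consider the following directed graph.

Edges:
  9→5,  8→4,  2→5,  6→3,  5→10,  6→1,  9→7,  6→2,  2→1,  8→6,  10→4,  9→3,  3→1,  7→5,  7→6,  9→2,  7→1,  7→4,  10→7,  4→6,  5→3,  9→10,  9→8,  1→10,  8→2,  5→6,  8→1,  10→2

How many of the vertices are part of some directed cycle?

8

A vertex is on a directed cycle iff it belongs to a strongly connected component of size ≥ 2 (or has a self-loop).
The vertices on cycles are {1, 2, 3, 4, 5, 6, 7, 10} — 8 in total.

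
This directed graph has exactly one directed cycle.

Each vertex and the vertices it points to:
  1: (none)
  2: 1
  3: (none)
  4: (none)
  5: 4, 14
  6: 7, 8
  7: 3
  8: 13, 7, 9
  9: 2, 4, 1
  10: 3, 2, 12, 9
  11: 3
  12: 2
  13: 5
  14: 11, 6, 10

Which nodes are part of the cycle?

5, 6, 8, 13, 14

DFS with gray/black marking from 14:
14 gray
  11 gray
    3 gray
    3 black
  11 black
  6 gray
    7 gray
      7→3: 3 black — skip
    7 black
    8 gray
      13 gray
        5 gray
          4 gray
          4 black
          5→14: 14 is gray → back edge
Back edge closes the cycle 14 → 6 → 8 → 13 → 5 → 14; its vertices are {5, 6, 8, 13, 14}.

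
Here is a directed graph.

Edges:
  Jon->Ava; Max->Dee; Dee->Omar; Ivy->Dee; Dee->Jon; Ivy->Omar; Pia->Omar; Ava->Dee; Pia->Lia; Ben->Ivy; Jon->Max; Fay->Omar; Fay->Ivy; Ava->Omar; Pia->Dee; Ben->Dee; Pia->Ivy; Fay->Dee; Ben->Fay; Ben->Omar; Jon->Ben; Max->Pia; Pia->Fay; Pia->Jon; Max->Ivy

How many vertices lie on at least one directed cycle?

A vertex is on a directed cycle iff it belongs to a strongly connected component of size ≥ 2 (or has a self-loop).
The vertices on cycles are {Ava, Ben, Dee, Fay, Ivy, Jon, Max, Pia} — 8 in total.

8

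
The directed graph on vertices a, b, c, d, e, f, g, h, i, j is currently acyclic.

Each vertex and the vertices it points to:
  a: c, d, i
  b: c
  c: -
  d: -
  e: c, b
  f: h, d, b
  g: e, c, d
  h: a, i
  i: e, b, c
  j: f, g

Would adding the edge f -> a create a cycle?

No

Adding f→a creates a cycle iff a can already reach f.
Explore from a: no path reaches f. The graph stays acyclic.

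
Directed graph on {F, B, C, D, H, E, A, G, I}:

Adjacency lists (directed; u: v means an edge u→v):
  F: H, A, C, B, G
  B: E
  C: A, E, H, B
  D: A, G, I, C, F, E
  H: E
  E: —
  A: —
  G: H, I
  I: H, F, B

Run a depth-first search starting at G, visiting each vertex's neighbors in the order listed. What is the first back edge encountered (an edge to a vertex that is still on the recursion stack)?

DFS from G (visiting each vertex's neighbors in the order listed); mark gray on enter, black on exit:
G gray
  H gray
    E gray
    E black
  H black
  I gray
    I→H: H black — skip
    F gray
      F→H: H black — skip
      A gray
      A black
      C gray
        C→A: A black — skip
        C→E: E black — skip
        C→H: H black — skip
        B gray
          B→E: E black — skip
        B black
      C black
      F→B: B black — skip
      F→G: G is gray → back edge
First back edge: F → G.

F→G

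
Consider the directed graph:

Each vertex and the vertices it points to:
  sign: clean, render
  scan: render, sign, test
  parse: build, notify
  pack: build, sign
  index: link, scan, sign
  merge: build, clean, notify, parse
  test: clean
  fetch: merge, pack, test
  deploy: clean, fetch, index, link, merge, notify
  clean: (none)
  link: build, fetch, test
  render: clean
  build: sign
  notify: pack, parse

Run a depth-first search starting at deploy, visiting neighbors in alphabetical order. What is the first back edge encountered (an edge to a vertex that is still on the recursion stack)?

parse→notify

DFS from deploy (visiting neighbors in alphabetical order); mark gray on enter, black on exit:
deploy gray
  clean gray
  clean black
  fetch gray
    merge gray
      build gray
        sign gray
          sign→clean: clean black — skip
          render gray
            render→clean: clean black — skip
          render black
        sign black
      build black
      merge→clean: clean black — skip
      notify gray
        pack gray
          pack→build: build black — skip
          pack→sign: sign black — skip
        pack black
        parse gray
          parse→build: build black — skip
          parse→notify: notify is gray → back edge
First back edge: parse → notify.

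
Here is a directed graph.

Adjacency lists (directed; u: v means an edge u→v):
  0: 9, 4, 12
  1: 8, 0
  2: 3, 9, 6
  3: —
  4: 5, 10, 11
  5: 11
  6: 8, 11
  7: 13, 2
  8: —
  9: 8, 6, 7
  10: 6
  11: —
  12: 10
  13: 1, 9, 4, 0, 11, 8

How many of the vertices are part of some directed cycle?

A vertex is on a directed cycle iff it belongs to a strongly connected component of size ≥ 2 (or has a self-loop).
The vertices on cycles are {0, 1, 2, 7, 9, 13} — 6 in total.

6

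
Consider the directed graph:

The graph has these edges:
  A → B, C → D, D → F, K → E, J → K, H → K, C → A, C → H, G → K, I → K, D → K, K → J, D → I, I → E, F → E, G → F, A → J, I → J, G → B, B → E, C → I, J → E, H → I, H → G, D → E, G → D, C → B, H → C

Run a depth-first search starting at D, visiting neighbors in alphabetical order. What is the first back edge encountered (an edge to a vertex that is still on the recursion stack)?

K->J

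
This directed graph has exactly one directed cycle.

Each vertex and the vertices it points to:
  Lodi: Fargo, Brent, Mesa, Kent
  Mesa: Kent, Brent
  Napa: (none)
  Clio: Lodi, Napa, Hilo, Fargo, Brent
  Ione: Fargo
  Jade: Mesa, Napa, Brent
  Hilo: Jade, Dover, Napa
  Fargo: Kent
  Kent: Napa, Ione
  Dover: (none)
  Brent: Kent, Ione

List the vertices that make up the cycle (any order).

DFS with gray/black marking from Fargo:
Fargo gray
  Kent gray
    Napa gray
    Napa black
    Ione gray
      Ione→Fargo: Fargo is gray → back edge
Back edge closes the cycle Fargo → Kent → Ione → Fargo; its vertices are {Ione, Kent, Fargo}.

Ione, Kent, Fargo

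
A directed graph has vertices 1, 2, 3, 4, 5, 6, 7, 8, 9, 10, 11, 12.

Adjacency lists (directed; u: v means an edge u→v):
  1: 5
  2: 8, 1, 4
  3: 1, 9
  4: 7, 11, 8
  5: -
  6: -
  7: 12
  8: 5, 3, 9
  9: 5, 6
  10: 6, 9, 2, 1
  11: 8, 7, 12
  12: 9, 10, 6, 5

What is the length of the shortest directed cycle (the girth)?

5

For each vertex v, BFS finds the shortest path from v back to v.
The shortest such closed walk is 2 → 4 → 11 → 12 → 10 → 2, length 5.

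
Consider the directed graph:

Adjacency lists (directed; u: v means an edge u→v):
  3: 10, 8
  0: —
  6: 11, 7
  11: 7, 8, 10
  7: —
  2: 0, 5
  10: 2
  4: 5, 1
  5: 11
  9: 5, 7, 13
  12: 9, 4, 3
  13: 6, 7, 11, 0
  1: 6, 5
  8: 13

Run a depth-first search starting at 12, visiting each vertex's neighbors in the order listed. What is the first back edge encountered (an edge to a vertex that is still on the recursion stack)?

DFS from 12 (visiting each vertex's neighbors in the order listed); mark gray on enter, black on exit:
12 gray
  9 gray
    5 gray
      11 gray
        7 gray
        7 black
        8 gray
          13 gray
            6 gray
              6→11: 11 is gray → back edge
First back edge: 6 → 11.

6→11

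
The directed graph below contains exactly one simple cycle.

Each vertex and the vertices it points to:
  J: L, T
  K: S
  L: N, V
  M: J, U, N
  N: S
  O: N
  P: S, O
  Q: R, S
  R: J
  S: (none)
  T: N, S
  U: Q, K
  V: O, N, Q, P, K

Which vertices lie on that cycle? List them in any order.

DFS with gray/black marking from J:
J gray
  L gray
    N gray
      S gray
      S black
    N black
    V gray
      O gray
        O→N: N black — skip
      O black
      V→N: N black — skip
      Q gray
        R gray
          R→J: J is gray → back edge
Back edge closes the cycle J → L → V → Q → R → J; its vertices are {J, L, Q, R, V}.

J, L, Q, R, V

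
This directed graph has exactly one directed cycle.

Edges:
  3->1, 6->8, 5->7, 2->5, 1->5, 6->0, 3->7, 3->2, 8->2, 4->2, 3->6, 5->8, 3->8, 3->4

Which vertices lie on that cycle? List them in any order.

DFS with gray/black marking from 5:
5 gray
  7 gray
  7 black
  8 gray
    2 gray
      2→5: 5 is gray → back edge
Back edge closes the cycle 5 → 8 → 2 → 5; its vertices are {2, 5, 8}.

2, 5, 8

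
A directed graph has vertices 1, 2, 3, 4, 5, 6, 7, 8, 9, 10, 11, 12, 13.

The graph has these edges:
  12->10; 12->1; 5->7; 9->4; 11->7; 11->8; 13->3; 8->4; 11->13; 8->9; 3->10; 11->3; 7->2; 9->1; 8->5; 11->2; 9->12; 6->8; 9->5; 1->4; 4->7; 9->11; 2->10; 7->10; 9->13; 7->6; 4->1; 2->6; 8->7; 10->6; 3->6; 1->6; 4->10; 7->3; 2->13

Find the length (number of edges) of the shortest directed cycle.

2

For each vertex v, BFS finds the shortest path from v back to v.
The shortest such closed walk is 4 → 1 → 4, length 2.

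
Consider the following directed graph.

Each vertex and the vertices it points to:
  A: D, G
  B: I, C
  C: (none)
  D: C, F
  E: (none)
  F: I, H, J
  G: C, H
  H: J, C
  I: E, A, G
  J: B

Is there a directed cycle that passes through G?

Yes

G is on a cycle iff G can reach itself via ≥1 edge.
G → H → J → B → I → G — yes.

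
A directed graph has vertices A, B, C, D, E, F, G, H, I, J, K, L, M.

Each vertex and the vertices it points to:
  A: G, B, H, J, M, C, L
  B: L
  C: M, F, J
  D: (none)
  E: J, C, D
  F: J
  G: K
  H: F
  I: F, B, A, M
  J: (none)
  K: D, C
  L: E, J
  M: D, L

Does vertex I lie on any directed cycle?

No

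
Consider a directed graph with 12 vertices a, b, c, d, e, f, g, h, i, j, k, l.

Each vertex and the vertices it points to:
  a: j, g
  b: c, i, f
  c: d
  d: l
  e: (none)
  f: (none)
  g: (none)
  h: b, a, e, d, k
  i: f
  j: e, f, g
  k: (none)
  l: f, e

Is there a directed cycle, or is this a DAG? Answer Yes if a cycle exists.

No

DFS with white/gray/black marking, starting from i:
i gray
  f gray
  f black
i black
a gray
  j gray
    e gray
    e black
    j→f: f black — skip
    g gray
    g black
  j black
  a→g: g black — skip
a black
b gray
  c gray
    d gray
      l gray
        l→f: f black — skip
        l→e: e black — skip
      l black
    d black
  c black
  b→i: i black — skip
  b→f: f black — skip
b black
h gray
  h→b: b black — skip
  h→a: a black — skip
  h→e: e black — skip
  h→d: d black — skip
  k gray
  k black
h black
Every edge goes to a white or black vertex — no back edge, so the graph is acyclic.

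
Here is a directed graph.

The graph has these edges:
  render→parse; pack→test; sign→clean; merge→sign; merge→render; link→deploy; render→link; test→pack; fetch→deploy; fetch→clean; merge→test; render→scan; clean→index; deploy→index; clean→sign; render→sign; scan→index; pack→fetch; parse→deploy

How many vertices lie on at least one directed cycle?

A vertex is on a directed cycle iff it belongs to a strongly connected component of size ≥ 2 (or has a self-loop).
The vertices on cycles are {pack, sign, test, clean} — 4 in total.

4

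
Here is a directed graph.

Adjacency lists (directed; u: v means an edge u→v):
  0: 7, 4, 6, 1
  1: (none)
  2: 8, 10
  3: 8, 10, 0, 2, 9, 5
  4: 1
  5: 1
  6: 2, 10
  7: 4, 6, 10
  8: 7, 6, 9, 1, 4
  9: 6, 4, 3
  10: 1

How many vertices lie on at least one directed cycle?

A vertex is on a directed cycle iff it belongs to a strongly connected component of size ≥ 2 (or has a self-loop).
The vertices on cycles are {0, 2, 3, 6, 7, 8, 9} — 7 in total.

7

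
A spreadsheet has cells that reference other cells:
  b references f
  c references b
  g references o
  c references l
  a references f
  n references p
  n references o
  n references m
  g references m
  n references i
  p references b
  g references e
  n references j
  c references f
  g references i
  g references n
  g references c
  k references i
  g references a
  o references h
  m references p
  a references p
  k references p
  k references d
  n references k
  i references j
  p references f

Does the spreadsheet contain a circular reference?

No

DFS with white/gray/black marking, starting from d:
d gray
d black
a gray
  f gray
  f black
  p gray
    b gray
      b→f: f black — skip
    b black
    p→f: f black — skip
  p black
a black
c gray
  c→f: f black — skip
  l gray
  l black
  c→b: b black — skip
c black
e gray
e black
g gray
  i gray
    j gray
    j black
  i black
  g→a: a black — skip
  g→c: c black — skip
  m gray
    m→p: p black — skip
  m black
  g→e: e black — skip
  o gray
    h gray
    h black
  o black
  n gray
    n→j: j black — skip
    n→o: o black — skip
    n→i: i black — skip
    n→m: m black — skip
    k gray
      k→p: p black — skip
      k→i: i black — skip
      k→d: d black — skip
    k black
    n→p: p black — skip
  n black
g black
Every edge goes to a white or black vertex — no back edge, so the graph is acyclic.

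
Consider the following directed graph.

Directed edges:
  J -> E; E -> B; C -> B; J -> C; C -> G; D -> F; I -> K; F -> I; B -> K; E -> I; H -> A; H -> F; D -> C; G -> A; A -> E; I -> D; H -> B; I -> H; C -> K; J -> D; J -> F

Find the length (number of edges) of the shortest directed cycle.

For each vertex v, BFS finds the shortest path from v back to v.
The shortest such closed walk is I → D → F → I, length 3.

3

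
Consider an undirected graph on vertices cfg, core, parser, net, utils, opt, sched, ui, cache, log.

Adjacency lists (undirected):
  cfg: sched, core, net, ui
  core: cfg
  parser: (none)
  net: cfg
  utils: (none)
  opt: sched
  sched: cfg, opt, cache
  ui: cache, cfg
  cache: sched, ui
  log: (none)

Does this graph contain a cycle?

Yes

DFS, tracking each vertex's parent; an edge to a visited non-parent vertex closes a cycle.
Start from ui:
visit ui (parent –)
  visit cache (parent ui)
    visit sched (parent cache)
      visit cfg (parent sched)
        cfg–sched: parent, skip
        visit core (parent cfg)
          core–cfg: parent, skip
        visit net (parent cfg)
          net–cfg: parent, skip
        cfg–ui: ui visited and ≠ parent → cycle
Cycle: ui – cache – sched – cfg – ui.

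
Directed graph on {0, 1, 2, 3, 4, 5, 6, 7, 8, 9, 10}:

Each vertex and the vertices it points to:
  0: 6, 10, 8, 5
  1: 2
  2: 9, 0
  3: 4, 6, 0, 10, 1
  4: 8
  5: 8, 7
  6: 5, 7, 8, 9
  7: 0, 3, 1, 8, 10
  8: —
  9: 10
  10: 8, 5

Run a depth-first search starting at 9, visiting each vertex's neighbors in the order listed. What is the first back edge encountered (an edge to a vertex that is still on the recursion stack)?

6->5

DFS from 9 (visiting each vertex's neighbors in the order listed); mark gray on enter, black on exit:
9 gray
  10 gray
    8 gray
    8 black
    5 gray
      5→8: 8 black — skip
      7 gray
        0 gray
          6 gray
            6→5: 5 is gray → back edge
First back edge: 6 → 5.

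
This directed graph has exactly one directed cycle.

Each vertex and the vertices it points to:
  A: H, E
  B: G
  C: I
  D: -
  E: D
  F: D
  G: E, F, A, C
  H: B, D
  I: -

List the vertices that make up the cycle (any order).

A, B, G, H

DFS with gray/black marking from B:
B gray
  G gray
    E gray
      D gray
      D black
    E black
    F gray
      F→D: D black — skip
    F black
    A gray
      H gray
        H→B: B is gray → back edge
Back edge closes the cycle B → G → A → H → B; its vertices are {A, B, G, H}.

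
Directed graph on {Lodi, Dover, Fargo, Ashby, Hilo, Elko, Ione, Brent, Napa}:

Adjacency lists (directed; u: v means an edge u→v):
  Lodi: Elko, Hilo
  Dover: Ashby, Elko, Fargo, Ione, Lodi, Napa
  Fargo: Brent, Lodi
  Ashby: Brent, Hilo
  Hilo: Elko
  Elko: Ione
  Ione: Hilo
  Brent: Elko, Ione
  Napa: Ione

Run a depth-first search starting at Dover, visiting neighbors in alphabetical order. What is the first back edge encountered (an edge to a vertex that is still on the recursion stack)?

Hilo→Elko

DFS from Dover (visiting neighbors in alphabetical order); mark gray on enter, black on exit:
Dover gray
  Ashby gray
    Brent gray
      Elko gray
        Ione gray
          Hilo gray
            Hilo→Elko: Elko is gray → back edge
First back edge: Hilo → Elko.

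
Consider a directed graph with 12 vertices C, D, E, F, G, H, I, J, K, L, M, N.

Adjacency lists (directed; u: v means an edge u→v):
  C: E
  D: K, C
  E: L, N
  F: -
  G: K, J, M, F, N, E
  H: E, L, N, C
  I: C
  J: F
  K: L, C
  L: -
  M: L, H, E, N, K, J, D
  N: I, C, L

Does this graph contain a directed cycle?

Yes

DFS with white/gray/black marking, starting from K:
K gray
  L gray
  L black
  C gray
    E gray
      E→L: L black — skip
      N gray
        I gray
          I→C: C is gray → back edge
Back edge found, so a cycle exists: C → E → N → I → C.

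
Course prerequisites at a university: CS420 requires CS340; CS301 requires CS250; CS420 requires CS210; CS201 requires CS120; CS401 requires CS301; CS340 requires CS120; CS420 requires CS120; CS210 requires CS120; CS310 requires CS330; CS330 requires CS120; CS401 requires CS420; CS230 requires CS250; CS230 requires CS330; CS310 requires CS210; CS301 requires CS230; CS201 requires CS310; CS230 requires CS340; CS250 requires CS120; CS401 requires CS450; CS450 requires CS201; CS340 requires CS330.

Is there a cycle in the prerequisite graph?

No

DFS with white/gray/black marking, starting from CS250:
CS250 gray
  CS120 gray
  CS120 black
CS250 black
CS310 gray
  CS330 gray
    CS330→CS120: CS120 black — skip
  CS330 black
  CS210 gray
    CS210→CS120: CS120 black — skip
  CS210 black
CS310 black
CS340 gray
  CS340→CS120: CS120 black — skip
  CS340→CS330: CS330 black — skip
CS340 black
CS201 gray
  CS201→CS310: CS310 black — skip
  CS201→CS120: CS120 black — skip
CS201 black
CS420 gray
  CS420→CS120: CS120 black — skip
  CS420→CS210: CS210 black — skip
  CS420→CS340: CS340 black — skip
CS420 black
CS450 gray
  CS450→CS201: CS201 black — skip
CS450 black
CS301 gray
  CS301→CS250: CS250 black — skip
  CS230 gray
    CS230→CS340: CS340 black — skip
    CS230→CS330: CS330 black — skip
    CS230→CS250: CS250 black — skip
  CS230 black
CS301 black
CS401 gray
  CS401→CS420: CS420 black — skip
  CS401→CS450: CS450 black — skip
  CS401→CS301: CS301 black — skip
CS401 black
Every edge goes to a white or black vertex — no back edge, so the graph is acyclic.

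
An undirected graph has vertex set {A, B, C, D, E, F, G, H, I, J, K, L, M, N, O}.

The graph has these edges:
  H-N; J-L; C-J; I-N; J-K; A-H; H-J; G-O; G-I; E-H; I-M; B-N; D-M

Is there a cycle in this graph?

No

DFS, tracking each vertex's parent; an edge to a visited non-parent vertex closes a cycle.
Start from G:
visit G (parent –)
  visit I (parent G)
    visit N (parent I)
      visit B (parent N)
        B–N: parent, skip
      visit H (parent N)
        visit A (parent H)
          A–H: parent, skip
        H–N: parent, skip
        visit E (parent H)
          E–H: parent, skip
        visit J (parent H)
          visit C (parent J)
            C–J: parent, skip
          visit K (parent J)
            K–J: parent, skip
          visit L (parent J)
            L–J: parent, skip
          J–H: parent, skip
      N–I: parent, skip
    visit M (parent I)
      M–I: parent, skip
      visit D (parent M)
        D–M: parent, skip
    I–G: parent, skip
  visit O (parent G)
    O–G: parent, skip
visit F (parent –)
No non-parent visited neighbor found — the graph is a forest.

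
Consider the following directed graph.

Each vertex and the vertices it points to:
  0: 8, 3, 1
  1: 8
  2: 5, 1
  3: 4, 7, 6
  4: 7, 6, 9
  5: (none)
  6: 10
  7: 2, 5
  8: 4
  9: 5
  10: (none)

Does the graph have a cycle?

Yes

DFS with white/gray/black marking, starting from 1:
1 gray
  8 gray
    4 gray
      7 gray
        2 gray
          5 gray
          5 black
          2→1: 1 is gray → back edge
Back edge found, so a cycle exists: 1 → 8 → 4 → 7 → 2 → 1.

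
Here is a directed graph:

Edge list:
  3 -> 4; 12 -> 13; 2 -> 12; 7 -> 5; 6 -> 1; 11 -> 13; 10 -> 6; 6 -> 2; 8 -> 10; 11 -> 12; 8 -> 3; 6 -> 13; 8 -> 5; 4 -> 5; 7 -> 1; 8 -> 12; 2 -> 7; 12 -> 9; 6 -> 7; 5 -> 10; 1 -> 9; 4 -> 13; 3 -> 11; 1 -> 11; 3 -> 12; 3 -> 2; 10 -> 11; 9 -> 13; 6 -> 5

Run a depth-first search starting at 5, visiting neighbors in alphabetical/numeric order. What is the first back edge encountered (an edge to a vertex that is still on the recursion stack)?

7->5

DFS from 5 (visiting neighbors in alphabetical/numeric order); mark gray on enter, black on exit:
5 gray
  10 gray
    6 gray
      1 gray
        9 gray
          13 gray
          13 black
        9 black
        11 gray
          12 gray
            12→9: 9 black — skip
            12→13: 13 black — skip
          12 black
          11→13: 13 black — skip
        11 black
      1 black
      2 gray
        7 gray
          7→1: 1 black — skip
          7→5: 5 is gray → back edge
First back edge: 7 → 5.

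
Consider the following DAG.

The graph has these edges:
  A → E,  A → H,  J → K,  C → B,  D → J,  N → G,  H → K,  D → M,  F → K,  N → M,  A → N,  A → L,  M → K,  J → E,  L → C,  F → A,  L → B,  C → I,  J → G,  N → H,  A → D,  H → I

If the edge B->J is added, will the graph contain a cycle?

No

Adding B→J creates a cycle iff J can already reach B.
Explore from J: no path reaches B. The graph stays acyclic.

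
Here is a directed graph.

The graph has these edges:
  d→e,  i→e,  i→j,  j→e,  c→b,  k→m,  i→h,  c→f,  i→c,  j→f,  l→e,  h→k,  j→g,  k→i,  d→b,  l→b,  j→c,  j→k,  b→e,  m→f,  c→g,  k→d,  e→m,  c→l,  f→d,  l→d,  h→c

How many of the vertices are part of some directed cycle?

9

A vertex is on a directed cycle iff it belongs to a strongly connected component of size ≥ 2 (or has a self-loop).
The vertices on cycles are {b, d, e, f, h, i, j, k, m} — 9 in total.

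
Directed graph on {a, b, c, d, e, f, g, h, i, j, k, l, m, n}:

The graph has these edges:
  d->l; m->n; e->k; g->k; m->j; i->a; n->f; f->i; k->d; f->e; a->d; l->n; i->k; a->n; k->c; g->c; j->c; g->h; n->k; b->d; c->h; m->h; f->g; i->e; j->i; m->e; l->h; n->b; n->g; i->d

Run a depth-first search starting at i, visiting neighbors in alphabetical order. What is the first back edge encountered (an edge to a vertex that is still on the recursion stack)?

b→d

DFS from i (visiting neighbors in alphabetical order); mark gray on enter, black on exit:
i gray
  a gray
    d gray
      l gray
        h gray
        h black
        n gray
          b gray
            b→d: d is gray → back edge
First back edge: b → d.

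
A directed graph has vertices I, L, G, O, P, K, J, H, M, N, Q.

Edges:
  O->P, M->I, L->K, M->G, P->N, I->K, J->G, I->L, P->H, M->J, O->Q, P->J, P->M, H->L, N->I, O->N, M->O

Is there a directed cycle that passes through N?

N lies on a cycle iff there is a path from N back to itself.
Exploring from N, it never reaches itself; equivalently, its strongly connected component is a singleton.

No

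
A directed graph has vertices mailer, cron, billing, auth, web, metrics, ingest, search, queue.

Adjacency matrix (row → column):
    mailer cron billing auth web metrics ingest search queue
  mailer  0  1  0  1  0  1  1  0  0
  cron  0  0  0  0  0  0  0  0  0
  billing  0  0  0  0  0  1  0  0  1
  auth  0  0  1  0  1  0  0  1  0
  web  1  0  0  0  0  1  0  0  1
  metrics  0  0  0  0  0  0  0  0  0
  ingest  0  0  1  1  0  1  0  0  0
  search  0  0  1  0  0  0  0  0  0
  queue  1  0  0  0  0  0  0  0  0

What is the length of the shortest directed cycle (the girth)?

For each vertex v, BFS finds the shortest path from v back to v.
The shortest such closed walk is mailer → auth → web → mailer, length 3.

3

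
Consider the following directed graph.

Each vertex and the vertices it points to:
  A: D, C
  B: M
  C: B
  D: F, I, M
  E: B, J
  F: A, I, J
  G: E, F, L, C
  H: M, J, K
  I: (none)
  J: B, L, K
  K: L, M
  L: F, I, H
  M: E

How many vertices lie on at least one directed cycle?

11

A vertex is on a directed cycle iff it belongs to a strongly connected component of size ≥ 2 (or has a self-loop).
The vertices on cycles are {A, B, C, D, E, F, H, J, K, L, M} — 11 in total.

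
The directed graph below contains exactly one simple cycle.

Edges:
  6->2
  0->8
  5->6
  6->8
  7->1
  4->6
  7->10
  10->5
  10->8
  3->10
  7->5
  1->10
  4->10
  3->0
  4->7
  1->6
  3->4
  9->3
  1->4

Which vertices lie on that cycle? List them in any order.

1, 4, 7

DFS with gray/black marking from 4:
4 gray
  10 gray
    5 gray
      6 gray
        2 gray
        2 black
        8 gray
        8 black
      6 black
    5 black
    10→8: 8 black — skip
  10 black
  7 gray
    7→10: 10 black — skip
    7→5: 5 black — skip
    1 gray
      1→4: 4 is gray → back edge
Back edge closes the cycle 4 → 7 → 1 → 4; its vertices are {1, 4, 7}.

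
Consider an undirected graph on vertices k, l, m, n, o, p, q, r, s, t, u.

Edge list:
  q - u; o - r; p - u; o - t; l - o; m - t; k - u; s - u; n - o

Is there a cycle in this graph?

No

DFS, tracking each vertex's parent; an edge to a visited non-parent vertex closes a cycle.
Start from o:
visit o (parent –)
  visit n (parent o)
    n–o: parent, skip
  visit r (parent o)
    r–o: parent, skip
  visit t (parent o)
    t–o: parent, skip
    visit m (parent t)
      m–t: parent, skip
  visit l (parent o)
    l–o: parent, skip
visit k (parent –)
  visit u (parent k)
    visit s (parent u)
      s–u: parent, skip
    visit q (parent u)
      q–u: parent, skip
    visit p (parent u)
      p–u: parent, skip
    u–k: parent, skip
No non-parent visited neighbor found — the graph is a forest.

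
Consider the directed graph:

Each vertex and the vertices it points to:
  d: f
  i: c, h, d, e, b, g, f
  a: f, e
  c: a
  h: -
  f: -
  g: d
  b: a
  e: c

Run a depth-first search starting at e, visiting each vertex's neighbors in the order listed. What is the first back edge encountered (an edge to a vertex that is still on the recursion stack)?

a->e

DFS from e (visiting each vertex's neighbors in the order listed); mark gray on enter, black on exit:
e gray
  c gray
    a gray
      f gray
      f black
      a→e: e is gray → back edge
First back edge: a → e.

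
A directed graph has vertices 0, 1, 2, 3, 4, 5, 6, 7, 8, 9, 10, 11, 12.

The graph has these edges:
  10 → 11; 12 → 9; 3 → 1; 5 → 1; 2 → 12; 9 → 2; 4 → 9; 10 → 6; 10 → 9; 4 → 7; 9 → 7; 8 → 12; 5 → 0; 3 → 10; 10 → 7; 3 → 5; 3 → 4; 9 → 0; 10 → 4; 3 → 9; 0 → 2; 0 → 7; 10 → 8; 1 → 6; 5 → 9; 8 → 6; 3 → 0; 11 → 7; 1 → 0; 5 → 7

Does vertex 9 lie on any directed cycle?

Yes

9 is on a cycle iff 9 can reach itself via ≥1 edge.
9 → 2 → 12 → 9 — yes.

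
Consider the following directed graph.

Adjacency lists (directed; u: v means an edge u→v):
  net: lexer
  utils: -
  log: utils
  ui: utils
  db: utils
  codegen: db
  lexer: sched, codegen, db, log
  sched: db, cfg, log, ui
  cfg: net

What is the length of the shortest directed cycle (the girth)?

4

For each vertex v, BFS finds the shortest path from v back to v.
The shortest such closed walk is lexer → sched → cfg → net → lexer, length 4.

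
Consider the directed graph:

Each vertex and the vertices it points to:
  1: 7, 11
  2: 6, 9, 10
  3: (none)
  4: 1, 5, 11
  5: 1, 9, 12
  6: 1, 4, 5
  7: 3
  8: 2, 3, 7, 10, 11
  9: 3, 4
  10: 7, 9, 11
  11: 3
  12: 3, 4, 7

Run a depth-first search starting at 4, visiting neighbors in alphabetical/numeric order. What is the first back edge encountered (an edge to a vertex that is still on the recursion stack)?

9->4

DFS from 4 (visiting neighbors in alphabetical/numeric order); mark gray on enter, black on exit:
4 gray
  1 gray
    7 gray
      3 gray
      3 black
    7 black
    11 gray
      11→3: 3 black — skip
    11 black
  1 black
  5 gray
    5→1: 1 black — skip
    9 gray
      9→3: 3 black — skip
      9→4: 4 is gray → back edge
First back edge: 9 → 4.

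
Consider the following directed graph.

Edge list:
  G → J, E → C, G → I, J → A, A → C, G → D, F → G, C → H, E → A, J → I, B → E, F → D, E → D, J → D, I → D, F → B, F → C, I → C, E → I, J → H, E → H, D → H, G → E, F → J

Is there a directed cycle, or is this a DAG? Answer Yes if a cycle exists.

DFS with white/gray/black marking, starting from H:
H gray
H black
A gray
  C gray
    C→H: H black — skip
  C black
A black
B gray
  E gray
    D gray
      D→H: H black — skip
    D black
    E→C: C black — skip
    I gray
      I→C: C black — skip
      I→D: D black — skip
    I black
    E→H: H black — skip
    E→A: A black — skip
  E black
B black
F gray
  G gray
    J gray
      J→A: A black — skip
      J→D: D black — skip
      J→H: H black — skip
      J→I: I black — skip
    J black
    G→E: E black — skip
    G→D: D black — skip
    G→I: I black — skip
  G black
  F→J: J black — skip
  F→D: D black — skip
  F→B: B black — skip
  F→C: C black — skip
F black
Every edge goes to a white or black vertex — no back edge, so the graph is acyclic.

No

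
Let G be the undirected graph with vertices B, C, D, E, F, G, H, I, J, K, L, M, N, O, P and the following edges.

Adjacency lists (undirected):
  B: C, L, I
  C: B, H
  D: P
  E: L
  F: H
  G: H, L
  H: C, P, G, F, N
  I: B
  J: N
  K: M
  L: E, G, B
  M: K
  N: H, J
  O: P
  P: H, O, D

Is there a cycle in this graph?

Yes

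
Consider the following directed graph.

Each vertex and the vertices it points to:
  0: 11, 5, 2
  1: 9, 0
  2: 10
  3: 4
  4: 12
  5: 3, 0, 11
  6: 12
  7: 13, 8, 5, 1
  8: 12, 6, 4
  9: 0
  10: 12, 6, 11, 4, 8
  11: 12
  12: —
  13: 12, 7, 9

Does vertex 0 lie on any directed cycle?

Yes

0 is on a cycle iff 0 can reach itself via ≥1 edge.
0 → 5 → 0 — yes.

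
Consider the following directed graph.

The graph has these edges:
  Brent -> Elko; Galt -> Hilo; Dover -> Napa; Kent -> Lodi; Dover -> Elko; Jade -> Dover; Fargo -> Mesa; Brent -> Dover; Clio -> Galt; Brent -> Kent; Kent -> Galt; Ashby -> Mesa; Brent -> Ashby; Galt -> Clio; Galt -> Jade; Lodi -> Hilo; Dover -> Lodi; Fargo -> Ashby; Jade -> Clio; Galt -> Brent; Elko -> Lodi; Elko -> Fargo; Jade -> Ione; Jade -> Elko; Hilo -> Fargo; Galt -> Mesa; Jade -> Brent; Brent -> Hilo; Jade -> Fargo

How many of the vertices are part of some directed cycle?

5

A vertex is on a directed cycle iff it belongs to a strongly connected component of size ≥ 2 (or has a self-loop).
The vertices on cycles are {Clio, Galt, Jade, Kent, Brent} — 5 in total.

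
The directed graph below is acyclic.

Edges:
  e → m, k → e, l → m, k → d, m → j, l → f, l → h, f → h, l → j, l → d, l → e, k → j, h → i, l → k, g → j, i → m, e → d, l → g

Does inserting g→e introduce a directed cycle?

No

Adding g→e creates a cycle iff e can already reach g.
Explore from e: no path reaches g. The graph stays acyclic.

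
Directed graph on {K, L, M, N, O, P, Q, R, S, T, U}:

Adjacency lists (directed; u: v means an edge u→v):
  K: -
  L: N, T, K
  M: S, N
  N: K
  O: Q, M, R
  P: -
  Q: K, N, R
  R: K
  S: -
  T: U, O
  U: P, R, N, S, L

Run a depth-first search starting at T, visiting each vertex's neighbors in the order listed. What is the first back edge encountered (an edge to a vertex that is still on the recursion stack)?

L->T

DFS from T (visiting each vertex's neighbors in the order listed); mark gray on enter, black on exit:
T gray
  U gray
    P gray
    P black
    R gray
      K gray
      K black
    R black
    N gray
      N→K: K black — skip
    N black
    S gray
    S black
    L gray
      L→N: N black — skip
      L→T: T is gray → back edge
First back edge: L → T.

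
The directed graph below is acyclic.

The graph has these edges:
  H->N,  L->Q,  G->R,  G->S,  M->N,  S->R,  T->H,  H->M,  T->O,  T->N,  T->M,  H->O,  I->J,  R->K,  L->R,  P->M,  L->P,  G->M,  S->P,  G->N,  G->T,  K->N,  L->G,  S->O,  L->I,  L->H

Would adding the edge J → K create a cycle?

No

Adding J→K creates a cycle iff K can already reach J.
Explore from K: no path reaches J. The graph stays acyclic.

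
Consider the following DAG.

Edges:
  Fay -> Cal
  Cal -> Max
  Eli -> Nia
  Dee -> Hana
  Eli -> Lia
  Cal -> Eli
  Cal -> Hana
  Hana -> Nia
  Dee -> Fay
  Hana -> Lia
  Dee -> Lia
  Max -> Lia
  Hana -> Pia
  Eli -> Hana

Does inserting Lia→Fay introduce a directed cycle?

Adding Lia→Fay creates a cycle iff Fay can already reach Lia.
Path from Fay: Fay → Cal → Eli → Lia.
So Fay → … → Lia → Fay is a cycle.

Yes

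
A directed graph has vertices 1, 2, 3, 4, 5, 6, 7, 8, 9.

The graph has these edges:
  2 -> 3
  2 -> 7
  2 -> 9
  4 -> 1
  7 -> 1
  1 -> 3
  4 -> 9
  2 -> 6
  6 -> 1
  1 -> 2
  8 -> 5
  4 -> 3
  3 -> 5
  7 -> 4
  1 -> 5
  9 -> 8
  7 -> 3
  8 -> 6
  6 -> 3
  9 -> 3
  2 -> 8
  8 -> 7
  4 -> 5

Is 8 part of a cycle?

Yes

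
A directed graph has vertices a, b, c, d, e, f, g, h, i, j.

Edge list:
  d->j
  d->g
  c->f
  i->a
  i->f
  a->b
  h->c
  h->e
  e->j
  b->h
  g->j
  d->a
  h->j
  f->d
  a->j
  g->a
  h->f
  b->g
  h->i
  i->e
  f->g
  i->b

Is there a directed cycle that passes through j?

No

j lies on a cycle iff there is a path from j back to itself.
Exploring from j, it never reaches itself; equivalently, its strongly connected component is a singleton.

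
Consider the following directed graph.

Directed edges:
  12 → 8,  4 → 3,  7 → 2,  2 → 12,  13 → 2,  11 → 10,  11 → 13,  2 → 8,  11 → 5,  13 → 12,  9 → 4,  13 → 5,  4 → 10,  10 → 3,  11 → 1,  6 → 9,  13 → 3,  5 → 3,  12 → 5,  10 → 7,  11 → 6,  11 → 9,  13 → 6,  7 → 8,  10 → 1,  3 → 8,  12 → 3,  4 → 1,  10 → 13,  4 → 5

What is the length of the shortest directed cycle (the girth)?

5

For each vertex v, BFS finds the shortest path from v back to v.
The shortest such closed walk is 6 → 9 → 4 → 10 → 13 → 6, length 5.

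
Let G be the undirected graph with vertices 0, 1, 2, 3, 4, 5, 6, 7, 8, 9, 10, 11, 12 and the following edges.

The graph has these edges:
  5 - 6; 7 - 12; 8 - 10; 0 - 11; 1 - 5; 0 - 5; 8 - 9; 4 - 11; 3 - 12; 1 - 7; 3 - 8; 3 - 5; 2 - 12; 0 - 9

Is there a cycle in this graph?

Yes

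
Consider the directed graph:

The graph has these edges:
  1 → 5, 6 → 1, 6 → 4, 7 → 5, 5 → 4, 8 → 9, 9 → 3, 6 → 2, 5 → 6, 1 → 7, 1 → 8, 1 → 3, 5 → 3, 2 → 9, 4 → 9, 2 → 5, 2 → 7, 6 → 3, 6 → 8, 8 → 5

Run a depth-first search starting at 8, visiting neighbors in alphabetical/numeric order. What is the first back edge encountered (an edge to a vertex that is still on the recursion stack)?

1→5

DFS from 8 (visiting neighbors in alphabetical/numeric order); mark gray on enter, black on exit:
8 gray
  5 gray
    3 gray
    3 black
    4 gray
      9 gray
        9→3: 3 black — skip
      9 black
    4 black
    6 gray
      1 gray
        1→3: 3 black — skip
        1→5: 5 is gray → back edge
First back edge: 1 → 5.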